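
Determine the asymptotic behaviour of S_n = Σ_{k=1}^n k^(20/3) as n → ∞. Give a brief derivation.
S_n ~ (3/23) · n^(23/3)

Integral comparison: Σ_{k=1}^n k^(20/3) = ∫_0^n x^(20/3) dx + O(n^(20/3)). The integral is n^(1 + 20/3) / (1 + 20/3) = n^((20+3)/3) / ((20+3)/3) = (3/23) · n^(23/3).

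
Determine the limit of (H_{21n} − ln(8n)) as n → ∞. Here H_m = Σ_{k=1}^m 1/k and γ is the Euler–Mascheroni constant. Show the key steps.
lim = ln(21/8) + γ

By Euler-Maclaurin, H_m = ln m + γ + O(1/m). So
  H_{21n} − ln(8n) = ln(21n) + γ − ln(8n) + O(1/n)
                       = ln(21/8) + γ + O(1/n).
Hence the limit is ln(21/8) + γ.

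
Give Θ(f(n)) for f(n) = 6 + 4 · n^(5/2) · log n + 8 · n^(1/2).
f(n) ∈ Θ(n^(5/2) · log n)

Compare the terms by growth order. For large n, n^a · (log n)^b dominates n^a' · (log n)^b' iff a > a', or (a = a' and b > b'). Ranking the 3 terms shows the dominant one is 4 · n^(5/2) · log n. Hence f(n) ∈ Θ(n^(5/2) · log n).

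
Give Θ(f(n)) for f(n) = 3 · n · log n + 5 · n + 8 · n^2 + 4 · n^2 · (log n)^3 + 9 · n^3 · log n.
f(n) ∈ Θ(n^3 · log n)

Compare the terms by growth order. For large n, n^a · (log n)^b dominates n^a' · (log n)^b' iff a > a', or (a = a' and b > b'). Ranking the 5 terms shows the dominant one is 9 · n^3 · log n. Hence f(n) ∈ Θ(n^3 · log n).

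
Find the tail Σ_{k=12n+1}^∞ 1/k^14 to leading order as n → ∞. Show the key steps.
Σ_{k>12n} 1/k^14 ~ 1/(13 · (12n)^13)

Compare to the integral: ∫_{12n}^∞ x^(−14) dx = [−x^(−13)/13]_{12n}^∞ = 1/((14−1)·(12n)^13). Euler-Maclaurin then gives
  Σ_{k>12n} 1/k^14 = ∫_{12n}^∞ dx/x^14 − 1/(2·(12n)^14) + O(1/(12n)^15).
(Equivalently this is ζ(14) − Σ_{k≤12n} 1/k^14.)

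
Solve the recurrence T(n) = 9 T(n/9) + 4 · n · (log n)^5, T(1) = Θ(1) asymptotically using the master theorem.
T(n) = Θ(n · (log n)^6)

Here log_9 9 = 1 and f(n) = 4 · n · (log n)^5 = Θ(n^(log_9 9) · (log n)^5). This is the extended Case 2 of the master theorem (f matches the critical exponent up to log factors), giving T(n) = Θ(n^(log_9 9) · (log n)^(5+1)) = Θ(n · (log n)^6).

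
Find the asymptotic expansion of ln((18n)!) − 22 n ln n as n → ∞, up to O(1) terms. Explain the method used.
ln((18n)!) − 22 n ln n = −4 n ln n + 18(ln 18 − 1) n + (1/2) ln(2π·18n) + O(1/n)

Stirling: ln((18n)!) = 18n ln(18n) − 18n + (1/2) ln(2π·18n) + O(1/n).
Expand 18n ln(18n) = 18n (ln n + ln 18) = 18n ln n + 18n ln 18.
Subtract 22n ln n: leading term is (18 − 22) n ln n = −4 n ln n. The next term is 18n ln 18 − 18n = 18(ln 18 − 1) n. Then the (1/2) ln(2π·18n) correction.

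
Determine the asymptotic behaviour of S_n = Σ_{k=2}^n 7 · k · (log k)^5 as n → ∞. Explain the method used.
S_n ~ 7 · n^2 · (log n)^5 / 2

By integral comparison, S_n = ∫_1^n 7 · x · (log x)^5 dx + O(n · (log n)^5). For the integral, the leading term of ∫_1^n x^1 (log x)^5 dx is n^2/2 · (log n)^5 (by repeated integration by parts; each step lowers the log-exponent and produces a relatively O(1/log n) correction). Hence S_n ~ 7 · n^2 · (log n)^5 / 2.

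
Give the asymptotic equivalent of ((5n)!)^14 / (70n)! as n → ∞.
((5n)!)^14/(70n)! ~ ((2π·5n)^(13/2) / sqrt(14)) · 14^(−14·5n)  →  0

Write N = 5n. Stirling: N! ~ sqrt(2π N)(N/e)^N and (14N)! ~ sqrt(2π·14N)·(14N/e)^(14N).
  (N!)^14/(14N)! ~ (2π N)^(14/2) (N/e)^(14N) / [sqrt(2π·14N) (14N/e)^(14N)]
     = (2π N)^(14/2) / sqrt(2π·14N) · (N/(14N))^(14N)
     = (2π N)^((14−1)/2) / sqrt(14) · 14^(−14N).
Since 14^14 > 1, the factor 14^(−14N) decays exponentially, so the ratio → 0. Substituting N = 5n gives the stated form.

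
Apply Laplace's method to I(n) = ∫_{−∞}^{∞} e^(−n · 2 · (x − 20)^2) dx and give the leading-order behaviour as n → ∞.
I(n) = sqrt(π/(2n))

Here φ(x) = 2 · (x − 20)^2 has its unique minimum at x* = 20 with φ(x*) = 0 and φ''(x*) = 4. Laplace's method gives
  I(n) ~ e^(−n φ(x*)) · sqrt(2π / (n · φ''(x*))) = sqrt(2π / (4n)) = sqrt(π/(2n)).
This is exact: substituting u = (x − 20)·sqrt(2n) gives I(n) = (1/sqrt(2n)) ∫_{−∞}^{∞} e^(−u^2) du = sqrt(π/(2n)).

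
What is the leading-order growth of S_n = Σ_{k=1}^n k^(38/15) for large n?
S_n ~ (15/53) · n^(53/15)

Integral comparison: Σ_{k=1}^n k^(38/15) = ∫_0^n x^(38/15) dx + O(n^(38/15)). The integral is n^(1 + 38/15) / (1 + 38/15) = n^((38+15)/15) / ((38+15)/15) = (15/53) · n^(53/15).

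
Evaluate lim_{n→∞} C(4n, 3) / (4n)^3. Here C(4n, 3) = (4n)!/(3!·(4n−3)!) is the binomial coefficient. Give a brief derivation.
lim = 1/3! = 1/6

With N = 4n → ∞: C(N, 3) / N^3 = [N(N−1)…(N−2)] / (3! · N^3) = (1/3!) · 1 · (1 − 1/(4n)) · (1 − 2/(4n)). Each factor → 1 as N → ∞, so the limit is 1/3! = 1/6.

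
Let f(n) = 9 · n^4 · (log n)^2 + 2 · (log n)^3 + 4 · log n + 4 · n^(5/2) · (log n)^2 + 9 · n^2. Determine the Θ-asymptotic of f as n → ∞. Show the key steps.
f(n) ∈ Θ(n^4 · (log n)^2)

Compare the terms by growth order. For large n, n^a · (log n)^b dominates n^a' · (log n)^b' iff a > a', or (a = a' and b > b'). Ranking the 5 terms shows the dominant one is 9 · n^4 · (log n)^2. Hence f(n) ∈ Θ(n^4 · (log n)^2).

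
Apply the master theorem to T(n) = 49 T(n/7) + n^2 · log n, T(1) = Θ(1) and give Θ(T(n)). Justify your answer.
T(n) = Θ(n^2 · (log n)^2)

Here log_7 49 = 2 and f(n) = n^2 · log n = Θ(n^(log_7 49) · (log n)^1). This is the extended Case 2 of the master theorem (f matches the critical exponent up to log factors), giving T(n) = Θ(n^(log_7 49) · (log n)^(1+1)) = Θ(n^2 · (log n)^2).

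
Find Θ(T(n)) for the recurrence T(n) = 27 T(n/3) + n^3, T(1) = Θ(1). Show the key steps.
T(n) = Θ(n^3 log n)

log_3 27 = 3, and f(n) = n^3 = Θ(n^(log_3 27)). This is Case 2 of the master theorem: T(n) = Θ(f(n) · log n) = Θ(n^3 log n).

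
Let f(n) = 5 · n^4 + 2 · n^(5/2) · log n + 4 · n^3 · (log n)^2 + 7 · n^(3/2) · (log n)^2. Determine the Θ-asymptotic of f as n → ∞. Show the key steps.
f(n) ∈ Θ(n^4)

Compare the terms by growth order. For large n, n^a · (log n)^b dominates n^a' · (log n)^b' iff a > a', or (a = a' and b > b'). Ranking the 4 terms shows the dominant one is 5 · n^4. Hence f(n) ∈ Θ(n^4).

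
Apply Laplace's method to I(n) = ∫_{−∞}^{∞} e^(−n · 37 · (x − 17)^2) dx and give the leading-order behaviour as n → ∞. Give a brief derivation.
I(n) = sqrt(π/(37n))

Here φ(x) = 37 · (x − 17)^2 has its unique minimum at x* = 17 with φ(x*) = 0 and φ''(x*) = 74. Laplace's method gives
  I(n) ~ e^(−n φ(x*)) · sqrt(2π / (n · φ''(x*))) = sqrt(2π / (74n)) = sqrt(π/(37n)).
This is exact: substituting u = (x − 17)·sqrt(37n) gives I(n) = (1/sqrt(37n)) ∫_{−∞}^{∞} e^(−u^2) du = sqrt(π/(37n)).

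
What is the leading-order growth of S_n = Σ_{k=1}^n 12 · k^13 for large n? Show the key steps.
S_n ~ 6 · n^14 / 7

By integral comparison (Euler-Maclaurin), Σ_{k=1}^n 12 · k^13 = 12 · ∫_0^n x^13 dx + O(n^13) = 12 · n^14/14 = 6 · n^14 / 7 + O(n^13). (Equivalently, Faulhaber's formula gives the same leading term.)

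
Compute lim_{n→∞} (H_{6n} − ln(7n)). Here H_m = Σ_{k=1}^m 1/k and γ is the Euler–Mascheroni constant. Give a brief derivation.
lim = ln(6/7) + γ

By Euler-Maclaurin, H_m = ln m + γ + O(1/m). So
  H_{6n} − ln(7n) = ln(6n) + γ − ln(7n) + O(1/n)
                       = ln(6/7) + γ + O(1/n).
Hence the limit is ln(6/7) + γ.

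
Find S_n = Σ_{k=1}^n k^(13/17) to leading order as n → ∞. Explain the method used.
S_n ~ (17/30) · n^(30/17)

Integral comparison: Σ_{k=1}^n k^(13/17) = ∫_0^n x^(13/17) dx + O(n^(13/17)). The integral is n^(1 + 13/17) / (1 + 13/17) = n^((13+17)/17) / ((13+17)/17) = (17/30) · n^(30/17).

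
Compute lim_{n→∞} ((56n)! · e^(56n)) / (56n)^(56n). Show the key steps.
lim = ∞

Stirling: (56n)! ~ sqrt(2π·56n) · (56n/e)^(56n). Hence
  (56n)! · e^(56n) / (56n)^(56n) ~ sqrt(2π·56n) = sqrt(2π·56) · sqrt(n) → ∞.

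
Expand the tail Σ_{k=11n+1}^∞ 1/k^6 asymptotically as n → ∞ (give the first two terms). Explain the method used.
Σ_{k>11n} 1/k^6 = 1/(5 · (11n)^5) − 1/(2 · (11n)^6) + O(1/(11n)^7)

Compare to the integral: ∫_{11n}^∞ x^(−6) dx = [−x^(−5)/5]_{11n}^∞ = 1/((6−1)·(11n)^5). The Euler-Maclaurin correction adds −f(11n)/2 = −1/(2·(11n)^6). Euler-Maclaurin then gives
  Σ_{k>11n} 1/k^6 = ∫_{11n}^∞ dx/x^6 − 1/(2·(11n)^6) + O(1/(11n)^7).
(Equivalently this is ζ(6) − Σ_{k≤11n} 1/k^6.)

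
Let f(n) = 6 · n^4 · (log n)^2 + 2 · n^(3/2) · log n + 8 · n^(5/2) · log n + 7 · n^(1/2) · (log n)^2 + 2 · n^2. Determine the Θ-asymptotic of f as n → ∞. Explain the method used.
f(n) ∈ Θ(n^4 · (log n)^2)

Compare the terms by growth order. For large n, n^a · (log n)^b dominates n^a' · (log n)^b' iff a > a', or (a = a' and b > b'). Ranking the 5 terms shows the dominant one is 6 · n^4 · (log n)^2. Hence f(n) ∈ Θ(n^4 · (log n)^2).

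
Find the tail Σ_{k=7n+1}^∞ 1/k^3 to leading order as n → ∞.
Σ_{k>7n} 1/k^3 ~ 1/(2 · (7n)^2)

Compare to the integral: ∫_{7n}^∞ x^(−3) dx = [−x^(−2)/2]_{7n}^∞ = 1/((3−1)·(7n)^2). Euler-Maclaurin then gives
  Σ_{k>7n} 1/k^3 = ∫_{7n}^∞ dx/x^3 − 1/(2·(7n)^3) + O(1/(7n)^4).
(Equivalently this is ζ(3) − Σ_{k≤7n} 1/k^3.)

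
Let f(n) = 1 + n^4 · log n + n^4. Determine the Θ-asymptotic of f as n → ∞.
f(n) ∈ Θ(n^4 · log n)

Compare the terms by growth order. For large n, n^a · (log n)^b dominates n^a' · (log n)^b' iff a > a', or (a = a' and b > b'). Ranking the 3 terms shows the dominant one is n^4 · log n. Hence f(n) ∈ Θ(n^4 · log n).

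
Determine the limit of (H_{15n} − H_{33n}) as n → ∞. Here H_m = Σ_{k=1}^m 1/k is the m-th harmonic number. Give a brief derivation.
lim = ln(15/33) = ln(5/11)

Euler-Maclaurin gives H_m = ln m + γ + 1/(2m) + O(1/m^2). The γ and O(1/m) terms cancel in the difference:
  H_{15n} − H_{33n} = ln(15n) − ln(33n) + O(1/n) = ln(15/33) + O(1/n).
Hence the limit is ln(15/33) = ln(5/11).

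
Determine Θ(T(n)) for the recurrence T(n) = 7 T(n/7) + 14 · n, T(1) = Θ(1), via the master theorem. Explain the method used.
T(n) = Θ(n log n)

log_7 7 = 1, and f(n) = 14 · n = Θ(n^(log_7 7)). This is Case 2 of the master theorem: T(n) = Θ(f(n) · log n) = Θ(n log n).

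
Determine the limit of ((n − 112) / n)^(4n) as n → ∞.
lim = e^(−448)

Rewrite as (1 − 112/n)^(4n). By the standard limit (1 + x/n)^n → e^x, we have (1 − 112/n)^n → e^(−112), and raising to the 4th power gives e^(−448).
More precisely, ln[(1 − 112/n)^(4n)] = 4n · ln(1 − 112/n) = 4n · (-112/n + O(1/n^2)) = -448 + O(1/n) → -448.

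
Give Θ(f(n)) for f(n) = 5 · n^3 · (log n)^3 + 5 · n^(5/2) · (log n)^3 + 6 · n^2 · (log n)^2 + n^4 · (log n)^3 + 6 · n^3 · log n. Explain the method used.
f(n) ∈ Θ(n^4 · (log n)^3)

Compare the terms by growth order. For large n, n^a · (log n)^b dominates n^a' · (log n)^b' iff a > a', or (a = a' and b > b'). Ranking the 5 terms shows the dominant one is n^4 · (log n)^3. Hence f(n) ∈ Θ(n^4 · (log n)^3).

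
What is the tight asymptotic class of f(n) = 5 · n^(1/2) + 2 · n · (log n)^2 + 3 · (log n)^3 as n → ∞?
f(n) ∈ Θ(n · (log n)^2)

Compare the terms by growth order. For large n, n^a · (log n)^b dominates n^a' · (log n)^b' iff a > a', or (a = a' and b > b'). Ranking the 3 terms shows the dominant one is 2 · n · (log n)^2. Hence f(n) ∈ Θ(n · (log n)^2).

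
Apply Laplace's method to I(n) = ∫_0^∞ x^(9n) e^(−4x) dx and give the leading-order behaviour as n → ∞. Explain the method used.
I(n) ~ (sqrt(2π·9n) / 4) · (9n/(4e))^(9n)

Write the integrand as exp(9n ln x − 4x) and set f(x) = 9n ln x − 4x. Then f'(x) = 9n/x − 4 = 0 at x* = 9n/4, and f''(x*) = −9n/x*^2 = −4^2/(9n). Laplace's method (interior maximum) gives
  I(n) ~ e^(f(x*)) · sqrt(2π / |f''(x*)|)
        = exp(9n ln(9n/4) − 9n) · sqrt(2π · 9n / 4^2)
        = (9n/4)^(9n) e^(−9n) · sqrt(2π·9n) / 4
        = (sqrt(2π·9n) / 4) · (9n/(4e))^(9n).
This matches Γ(9n+1)/4^(9n+1) with Stirling applied to Γ.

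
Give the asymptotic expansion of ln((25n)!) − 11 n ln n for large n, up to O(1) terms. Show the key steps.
ln((25n)!) − 11 n ln n = 14 n ln n + 25(ln 25 − 1) n + (1/2) ln(2π·25n) + O(1/n)

Stirling: ln((25n)!) = 25n ln(25n) − 25n + (1/2) ln(2π·25n) + O(1/n).
Expand 25n ln(25n) = 25n (ln n + ln 25) = 25n ln n + 25n ln 25.
Subtract 11n ln n: leading term is (25 − 11) n ln n = 14 n ln n. The next term is 25n ln 25 − 25n = 25(ln 25 − 1) n. Then the (1/2) ln(2π·25n) correction.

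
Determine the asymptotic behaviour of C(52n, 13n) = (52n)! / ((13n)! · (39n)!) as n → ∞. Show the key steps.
C(52n, 13n) ~ (256/27)^(13n) · sqrt(2/(3π·13n))

Write N = 13n. Apply Stirling to each factorial:
  (4N)! ~ sqrt(2π·4N) · (4N/e)^(4N),
  N! ~ sqrt(2π N) · (N/e)^N,
  (3N)! ~ sqrt(2π·3N) · (3N/e)^(3N).
The exponential factors combine to (4N)^(4N) / (N^N · (3N)^(3N)) = 4^(4N)/3^(3N) = (4^4/3^3)^N = (256/27)^N.
The square-root prefactors combine to sqrt(2π·4N) / (sqrt(2π N)·sqrt(2π·3N)) = sqrt(4 / (2π·3·N)) = sqrt(2/(3π·13n)).
Substituting N = 13n: C(52n, 13n) ~ (256/27)^(13n) · sqrt(2/(3π·13n)).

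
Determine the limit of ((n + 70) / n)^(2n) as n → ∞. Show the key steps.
lim = e^140

Rewrite as (1 + 70/n)^(2n). By the standard limit (1 + x/n)^n → e^x, we have (1 + 70/n)^n → e^70, and raising to the 2nd power gives e^140.
More precisely, ln[(1 + 70/n)^(2n)] = 2n · ln(1 + 70/n) = 2n · (70/n + O(1/n^2)) = 140 + O(1/n) → 140.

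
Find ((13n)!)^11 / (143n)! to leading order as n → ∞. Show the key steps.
((13n)!)^11/(143n)! ~ ((2π·13n)^(10/2) / sqrt(11)) · 11^(−11·13n)  →  0

Write N = 13n. Stirling: N! ~ sqrt(2π N)(N/e)^N and (11N)! ~ sqrt(2π·11N)·(11N/e)^(11N).
  (N!)^11/(11N)! ~ (2π N)^(11/2) (N/e)^(11N) / [sqrt(2π·11N) (11N/e)^(11N)]
     = (2π N)^(11/2) / sqrt(2π·11N) · (N/(11N))^(11N)
     = (2π N)^((11−1)/2) / sqrt(11) · 11^(−11N).
Since 11^11 > 1, the factor 11^(−11N) decays exponentially, so the ratio → 0. Substituting N = 13n gives the stated form.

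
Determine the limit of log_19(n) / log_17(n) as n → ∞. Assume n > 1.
lim = ln(17) / ln(19) = log_19(17)

Change of base: log_19(n) = ln n / ln 19 and log_17(n) = ln n / ln 17. The ratio is (ln n / ln 19) · (ln 17 / ln n) = ln 17 / ln 19, a constant independent of n. So the limit is ln 17 / ln 19 = log_19(17).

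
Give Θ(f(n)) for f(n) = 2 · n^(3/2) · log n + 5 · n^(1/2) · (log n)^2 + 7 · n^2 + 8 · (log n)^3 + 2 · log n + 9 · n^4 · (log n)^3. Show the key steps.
f(n) ∈ Θ(n^4 · (log n)^3)

Compare the terms by growth order. For large n, n^a · (log n)^b dominates n^a' · (log n)^b' iff a > a', or (a = a' and b > b'). Ranking the 6 terms shows the dominant one is 9 · n^4 · (log n)^3. Hence f(n) ∈ Θ(n^4 · (log n)^3).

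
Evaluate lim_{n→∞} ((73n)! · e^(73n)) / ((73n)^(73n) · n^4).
lim = 0

Stirling: (73n)! ~ sqrt(2π·73n) · (73n/e)^(73n). Hence
  (73n)! · e^(73n) / (73n)^(73n) ~ sqrt(2π·73n).
Dividing by n^4: sqrt(2π·73n) / n^4 = sqrt(2π·73) · n^((1−8)/2), so the expression behaves like sqrt(2π·73) · n^((1−8)/2) → 0.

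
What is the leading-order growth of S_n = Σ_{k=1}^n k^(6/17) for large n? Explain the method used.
S_n ~ (17/23) · n^(23/17)

Integral comparison: Σ_{k=1}^n k^(6/17) = ∫_0^n x^(6/17) dx + O(n^(6/17)). The integral is n^(1 + 6/17) / (1 + 6/17) = n^((6+17)/17) / ((6+17)/17) = (17/23) · n^(23/17).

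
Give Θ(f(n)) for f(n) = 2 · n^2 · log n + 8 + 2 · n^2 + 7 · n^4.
f(n) ∈ Θ(n^4)

Compare the terms by growth order. For large n, n^a · (log n)^b dominates n^a' · (log n)^b' iff a > a', or (a = a' and b > b'). Ranking the 4 terms shows the dominant one is 7 · n^4. Hence f(n) ∈ Θ(n^4).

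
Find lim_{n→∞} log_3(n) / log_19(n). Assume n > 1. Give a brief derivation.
lim = ln(19) / ln(3) = log_3(19)

Change of base: log_3(n) = ln n / ln 3 and log_19(n) = ln n / ln 19. The ratio is (ln n / ln 3) · (ln 19 / ln n) = ln 19 / ln 3, a constant independent of n. So the limit is ln 19 / ln 3 = log_3(19).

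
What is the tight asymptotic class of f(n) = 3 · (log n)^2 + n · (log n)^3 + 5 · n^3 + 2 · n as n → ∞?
f(n) ∈ Θ(n^3)

Compare the terms by growth order. For large n, n^a · (log n)^b dominates n^a' · (log n)^b' iff a > a', or (a = a' and b > b'). Ranking the 4 terms shows the dominant one is 5 · n^3. Hence f(n) ∈ Θ(n^3).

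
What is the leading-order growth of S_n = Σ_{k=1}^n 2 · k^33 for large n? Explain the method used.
S_n ~ n^34 / 17

By integral comparison (Euler-Maclaurin), Σ_{k=1}^n 2 · k^33 = 2 · ∫_0^n x^33 dx + O(n^33) = 2 · n^34/34 = n^34 / 17 + O(n^33). (Equivalently, Faulhaber's formula gives the same leading term.)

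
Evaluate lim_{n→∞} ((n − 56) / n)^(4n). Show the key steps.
lim = e^(−224)

Rewrite as (1 − 56/n)^(4n). By the standard limit (1 + x/n)^n → e^x, we have (1 − 56/n)^n → e^(−56), and raising to the 4th power gives e^(−224).
More precisely, ln[(1 − 56/n)^(4n)] = 4n · ln(1 − 56/n) = 4n · (-56/n + O(1/n^2)) = -224 + O(1/n) → -224.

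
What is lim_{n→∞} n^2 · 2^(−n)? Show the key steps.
lim = 0

Exponentials with base > 1 dominate every fixed polynomial: for any fixed c, n^c / 2^n → 0 as n → ∞ (e.g. by the ratio test, or by writing 2^n = e^(n ln 2) and noting e^(n ln 2) / n^c → ∞). Hence n^2 · 2^(−n) = n^2 / 2^n → 0.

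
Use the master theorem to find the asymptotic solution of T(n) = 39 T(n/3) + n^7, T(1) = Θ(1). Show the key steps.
T(n) = Θ(n^7)

log_3 39 ≈ 3.335. f(n) = n^7 dominates n^(log_3 39) since 7 > 3.335, and the regularity condition a·f(n/b) = 39·(n/3)^7 = (39/2187)·n^7 ≤ c·f(n) holds with c = 39/2187 ≈ 0.0178 < 1. So this is Case 3: T(n) = Θ(f(n)) = Θ(n^7).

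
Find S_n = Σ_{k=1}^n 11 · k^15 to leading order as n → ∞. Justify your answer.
S_n ~ 11 · n^16 / 16

By integral comparison (Euler-Maclaurin), Σ_{k=1}^n 11 · k^15 = 11 · ∫_0^n x^15 dx + O(n^15) = 11 · n^16/16 + O(n^15). (Equivalently, Faulhaber's formula gives the same leading term.)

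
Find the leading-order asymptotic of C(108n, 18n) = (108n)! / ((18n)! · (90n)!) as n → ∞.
C(108n, 18n) ~ (46656/3125)^(18n) · sqrt(3/(5π·18n))

Write N = 18n. Apply Stirling to each factorial:
  (6N)! ~ sqrt(2π·6N) · (6N/e)^(6N),
  N! ~ sqrt(2π N) · (N/e)^N,
  (5N)! ~ sqrt(2π·5N) · (5N/e)^(5N).
The exponential factors combine to (6N)^(6N) / (N^N · (5N)^(5N)) = 6^(6N)/5^(5N) = (6^6/5^5)^N = (46656/3125)^N.
The square-root prefactors combine to sqrt(2π·6N) / (sqrt(2π N)·sqrt(2π·5N)) = sqrt(6 / (2π·5·N)) = sqrt(3/(5π·18n)).
Substituting N = 18n: C(108n, 18n) ~ (46656/3125)^(18n) · sqrt(3/(5π·18n)).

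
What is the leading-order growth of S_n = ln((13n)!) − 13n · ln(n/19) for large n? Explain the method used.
S_n ~ 13n · (ln 247 − 1) + O(ln n)

Stirling: ln((13n)!) = 13n ln(13n) − 13n + O(ln n).
  S_n = 13n ln(13n) − 13n − 13n ln(n/19) + O(ln n)
      = 13n ln(13n) − 13n ln n + 13n ln 19 − 13n + O(ln n)
      = 13n ln 13 + 13n ln 19 − 13n + O(ln n)
      = 13n (ln 247 − 1) + O(ln n).
Numerically ln(247) − 1 ≈ 4.5094.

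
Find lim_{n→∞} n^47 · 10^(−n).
lim = 0

Exponentials with base > 1 dominate every fixed polynomial: for any fixed c, n^c / 10^n → 0 as n → ∞ (e.g. by the ratio test, or by writing 10^n = e^(n ln 10) and noting e^(n ln 10) / n^c → ∞). Hence n^47 · 10^(−n) = n^47 / 10^n → 0.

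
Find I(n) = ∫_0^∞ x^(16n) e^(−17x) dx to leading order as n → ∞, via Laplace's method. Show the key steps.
I(n) ~ (sqrt(2π·16n) / 17) · (16n/(17e))^(16n)

Write the integrand as exp(16n ln x − 17x) and set f(x) = 16n ln x − 17x. Then f'(x) = 16n/x − 17 = 0 at x* = 16n/17, and f''(x*) = −16n/x*^2 = −17^2/(16n). Laplace's method (interior maximum) gives
  I(n) ~ e^(f(x*)) · sqrt(2π / |f''(x*)|)
        = exp(16n ln(16n/17) − 16n) · sqrt(2π · 16n / 17^2)
        = (16n/17)^(16n) e^(−16n) · sqrt(2π·16n) / 17
        = (sqrt(2π·16n) / 17) · (16n/(17e))^(16n).
This matches Γ(16n+1)/17^(16n+1) with Stirling applied to Γ.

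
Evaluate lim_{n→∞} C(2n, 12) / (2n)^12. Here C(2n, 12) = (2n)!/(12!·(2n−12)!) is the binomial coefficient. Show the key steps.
lim = 1/12! = 1/479001600

With N = 2n → ∞: C(N, 12) / N^12 = [N(N−1)…(N−11)] / (12! · N^12) = (1/12!) · 1 · (1 − 1/(2n)) · … · (1 − 11/(2n)). Each factor → 1 as N → ∞, so the limit is 1/12! = 1/479001600.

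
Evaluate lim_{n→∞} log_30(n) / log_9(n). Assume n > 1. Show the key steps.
lim = ln(9) / ln(30) = log_30(9)

Change of base: log_30(n) = ln n / ln 30 and log_9(n) = ln n / ln 9. The ratio is (ln n / ln 30) · (ln 9 / ln n) = ln 9 / ln 30, a constant independent of n. So the limit is ln 9 / ln 30 = log_30(9).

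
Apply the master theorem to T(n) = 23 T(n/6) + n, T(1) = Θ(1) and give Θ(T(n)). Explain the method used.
T(n) = Θ(n^(log_6 23))

Master theorem: compare f(n) = n to n^(log_6 23) where log_6 23 ≈ 1.750. Since 1 < log_6 23, we have f(n) = O(n^(log_6 23 − ε)) for some ε > 0 — Case 1. Hence T(n) = Θ(n^(log_6 23)).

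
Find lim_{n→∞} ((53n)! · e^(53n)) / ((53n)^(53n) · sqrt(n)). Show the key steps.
lim = sqrt(2π·53)

Stirling: (53n)! ~ sqrt(2π·53n) · (53n/e)^(53n). Hence
  (53n)! · e^(53n) / (53n)^(53n) ~ sqrt(2π·53n).
Dividing by sqrt(n): sqrt(2π·53n) / sqrt(n) = sqrt(2π·53) · n^((1−1)/2), so the limit is sqrt(2π·53).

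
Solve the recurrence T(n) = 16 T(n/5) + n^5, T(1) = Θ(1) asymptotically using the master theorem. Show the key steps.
T(n) = Θ(n^5)

log_5 16 ≈ 1.723. f(n) = n^5 dominates n^(log_5 16) since 5 > 1.723, and the regularity condition a·f(n/b) = 16·(n/5)^5 = (16/3125)·n^5 ≤ c·f(n) holds with c = 16/3125 ≈ 0.00512 < 1. So this is Case 3: T(n) = Θ(f(n)) = Θ(n^5).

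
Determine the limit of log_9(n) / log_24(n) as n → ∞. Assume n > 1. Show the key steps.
lim = ln(24) / ln(9) = log_9(24)

Change of base: log_9(n) = ln n / ln 9 and log_24(n) = ln n / ln 24. The ratio is (ln n / ln 9) · (ln 24 / ln n) = ln 24 / ln 9, a constant independent of n. So the limit is ln 24 / ln 9 = log_9(24).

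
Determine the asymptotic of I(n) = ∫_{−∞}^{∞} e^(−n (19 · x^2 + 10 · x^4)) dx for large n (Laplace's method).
I(n) ~ sqrt(π/(19n))

φ(x) = 19 · x^2 + 10 · x^4 has its unique global minimum at x* = 0 (since φ'(x) = 38x + 40x^3 = 0 only at x = 0 for real x with both coefficients positive, and φ → ∞ as |x| → ∞). At x* = 0, φ(0) = 0 and φ''(0) = 38. Laplace's method then gives
  I(n) ~ sqrt(2π / (n · φ''(0))) · e^(−n φ(0)) = sqrt(2π / (38n)) = sqrt(π/(19n)).
The 10 · x^4 term contributes only at subleading order (an O(1/n) relative correction).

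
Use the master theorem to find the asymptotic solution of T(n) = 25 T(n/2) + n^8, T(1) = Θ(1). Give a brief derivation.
T(n) = Θ(n^8)

log_2 25 ≈ 4.644. f(n) = n^8 dominates n^(log_2 25) since 8 > 4.644, and the regularity condition a·f(n/b) = 25·(n/2)^8 = (25/256)·n^8 ≤ c·f(n) holds with c = 25/256 ≈ 0.0977 < 1. So this is Case 3: T(n) = Θ(f(n)) = Θ(n^8).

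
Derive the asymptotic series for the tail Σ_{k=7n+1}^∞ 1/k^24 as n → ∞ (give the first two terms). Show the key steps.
Σ_{k>7n} 1/k^24 = 1/(23 · (7n)^23) − 1/(2 · (7n)^24) + O(1/(7n)^25)

Compare to the integral: ∫_{7n}^∞ x^(−24) dx = [−x^(−23)/23]_{7n}^∞ = 1/((24−1)·(7n)^23). The Euler-Maclaurin correction adds −f(7n)/2 = −1/(2·(7n)^24). Euler-Maclaurin then gives
  Σ_{k>7n} 1/k^24 = ∫_{7n}^∞ dx/x^24 − 1/(2·(7n)^24) + O(1/(7n)^25).
(Equivalently this is ζ(24) − Σ_{k≤7n} 1/k^24.)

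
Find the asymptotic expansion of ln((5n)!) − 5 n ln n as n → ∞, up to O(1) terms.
ln((5n)!) − 5 n ln n = 5(ln 5 − 1) n + (1/2) ln(2π·5n) + O(1/n)

Stirling: ln((5n)!) = 5n ln(5n) − 5n + (1/2) ln(2π·5n) + O(1/n).
Since 5n ln(5n) = 5n ln n + 5n ln 5, subtracting 5n ln n cancels the n ln n term exactly. What remains is 5(ln 5 − 1) n + (1/2) ln(2π·5n) + O(1/n).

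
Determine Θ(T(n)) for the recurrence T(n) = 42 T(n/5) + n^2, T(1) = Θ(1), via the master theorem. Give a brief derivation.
T(n) = Θ(n^(log_5 42))

Master theorem: compare f(n) = n^2 to n^(log_5 42) where log_5 42 ≈ 2.322. Since 2 < log_5 42, we have f(n) = O(n^(log_5 42 − ε)) for some ε > 0 — Case 1. Hence T(n) = Θ(n^(log_5 42)).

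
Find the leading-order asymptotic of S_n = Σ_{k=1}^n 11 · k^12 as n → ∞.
S_n ~ 11 · n^13 / 13

By integral comparison (Euler-Maclaurin), Σ_{k=1}^n 11 · k^12 = 11 · ∫_0^n x^12 dx + O(n^12) = 11 · n^13/13 + O(n^12). (Equivalently, Faulhaber's formula gives the same leading term.)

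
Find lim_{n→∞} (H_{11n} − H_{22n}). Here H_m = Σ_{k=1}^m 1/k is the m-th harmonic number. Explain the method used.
lim = ln(11/22) = −ln 2

Euler-Maclaurin gives H_m = ln m + γ + 1/(2m) + O(1/m^2). The γ and O(1/m) terms cancel in the difference:
  H_{11n} − H_{22n} = ln(11n) − ln(22n) + O(1/n) = ln(11/22) + O(1/n).
Hence the limit is ln(11/22) = −ln 2.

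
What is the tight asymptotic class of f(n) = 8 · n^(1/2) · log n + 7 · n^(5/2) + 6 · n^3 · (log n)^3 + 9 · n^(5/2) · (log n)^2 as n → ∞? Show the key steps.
f(n) ∈ Θ(n^3 · (log n)^3)

Compare the terms by growth order. For large n, n^a · (log n)^b dominates n^a' · (log n)^b' iff a > a', or (a = a' and b > b'). Ranking the 4 terms shows the dominant one is 6 · n^3 · (log n)^3. Hence f(n) ∈ Θ(n^3 · (log n)^3).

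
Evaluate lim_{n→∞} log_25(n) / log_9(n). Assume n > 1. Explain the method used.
lim = ln(9) / ln(25) = log_25(9)

Change of base: log_25(n) = ln n / ln 25 and log_9(n) = ln n / ln 9. The ratio is (ln n / ln 25) · (ln 9 / ln n) = ln 9 / ln 25, a constant independent of n. So the limit is ln 9 / ln 25 = log_25(9).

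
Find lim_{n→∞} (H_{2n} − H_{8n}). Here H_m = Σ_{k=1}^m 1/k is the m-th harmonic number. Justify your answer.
lim = ln(2/8) = −ln 4

Euler-Maclaurin gives H_m = ln m + γ + 1/(2m) + O(1/m^2). The γ and O(1/m) terms cancel in the difference:
  H_{2n} − H_{8n} = ln(2n) − ln(8n) + O(1/n) = ln(2/8) + O(1/n).
Hence the limit is ln(2/8) = −ln 4.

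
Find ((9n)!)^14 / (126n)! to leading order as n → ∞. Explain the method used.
((9n)!)^14/(126n)! ~ ((2π·9n)^(13/2) / sqrt(14)) · 14^(−14·9n)  →  0

Write N = 9n. Stirling: N! ~ sqrt(2π N)(N/e)^N and (14N)! ~ sqrt(2π·14N)·(14N/e)^(14N).
  (N!)^14/(14N)! ~ (2π N)^(14/2) (N/e)^(14N) / [sqrt(2π·14N) (14N/e)^(14N)]
     = (2π N)^(14/2) / sqrt(2π·14N) · (N/(14N))^(14N)
     = (2π N)^((14−1)/2) / sqrt(14) · 14^(−14N).
Since 14^14 > 1, the factor 14^(−14N) decays exponentially, so the ratio → 0. Substituting N = 9n gives the stated form.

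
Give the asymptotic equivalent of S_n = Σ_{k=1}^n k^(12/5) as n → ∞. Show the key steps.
S_n ~ (5/17) · n^(17/5)

Integral comparison: Σ_{k=1}^n k^(12/5) = ∫_0^n x^(12/5) dx + O(n^(12/5)). The integral is n^(1 + 12/5) / (1 + 12/5) = n^((12+5)/5) / ((12+5)/5) = (5/17) · n^(17/5).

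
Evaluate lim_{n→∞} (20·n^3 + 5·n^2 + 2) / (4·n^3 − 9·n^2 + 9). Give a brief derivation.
lim = 20/4 = 5

For large n the leading n^3 terms dominate both numerator and denominator. Dividing top and bottom by n^3, every other term tends to 0, leaving 20/4 = 5.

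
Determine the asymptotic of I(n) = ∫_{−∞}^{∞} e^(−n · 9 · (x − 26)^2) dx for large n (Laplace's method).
I(n) = sqrt(π/(9n))

Here φ(x) = 9 · (x − 26)^2 has its unique minimum at x* = 26 with φ(x*) = 0 and φ''(x*) = 18. Laplace's method gives
  I(n) ~ e^(−n φ(x*)) · sqrt(2π / (n · φ''(x*))) = sqrt(2π / (18n)) = sqrt(π/(9n)).
This is exact: substituting u = (x − 26)·sqrt(9n) gives I(n) = (1/sqrt(9n)) ∫_{−∞}^{∞} e^(−u^2) du = sqrt(π/(9n)).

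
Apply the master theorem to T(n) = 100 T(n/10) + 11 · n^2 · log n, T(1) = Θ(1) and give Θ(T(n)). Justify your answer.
T(n) = Θ(n^2 · (log n)^2)

Here log_10 100 = 2 and f(n) = 11 · n^2 · log n = Θ(n^(log_10 100) · (log n)^1). This is the extended Case 2 of the master theorem (f matches the critical exponent up to log factors), giving T(n) = Θ(n^(log_10 100) · (log n)^(1+1)) = Θ(n^2 · (log n)^2).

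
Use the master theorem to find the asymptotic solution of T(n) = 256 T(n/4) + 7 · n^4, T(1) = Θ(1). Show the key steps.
T(n) = Θ(n^4 log n)

log_4 256 = 4, and f(n) = 7 · n^4 = Θ(n^(log_4 256)). This is Case 2 of the master theorem: T(n) = Θ(f(n) · log n) = Θ(n^4 log n).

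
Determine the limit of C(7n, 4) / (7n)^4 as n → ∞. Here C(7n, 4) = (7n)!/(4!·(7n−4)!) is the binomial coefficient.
lim = 1/4! = 1/24

With N = 7n → ∞: C(N, 4) / N^4 = [N(N−1)…(N−3)] / (4! · N^4) = (1/4!) · 1 · (1 − 1/(7n)) · (1 − 2/(7n)) · (1 − 3/(7n)). Each factor → 1 as N → ∞, so the limit is 1/4! = 1/24.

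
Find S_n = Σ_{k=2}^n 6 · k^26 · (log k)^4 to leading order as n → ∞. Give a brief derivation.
S_n ~ 2 · n^27 · (log n)^4 / 9

By integral comparison, S_n = ∫_1^n 6 · x^26 · (log x)^4 dx + O(n^26 · (log n)^4). For the integral, the leading term of ∫_1^n x^26 (log x)^4 dx is n^27/27 · (log n)^4 (by repeated integration by parts; each step lowers the log-exponent and produces a relatively O(1/log n) correction). Hence S_n ~ 2 · n^27 · (log n)^4 / 9.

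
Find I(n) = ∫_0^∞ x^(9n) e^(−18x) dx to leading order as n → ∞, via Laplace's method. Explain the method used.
I(n) ~ (sqrt(2π·9n) / 18) · (9n/(18e))^(9n)

Write the integrand as exp(9n ln x − 18x) and set f(x) = 9n ln x − 18x. Then f'(x) = 9n/x − 18 = 0 at x* = 9n/18, and f''(x*) = −9n/x*^2 = −18^2/(9n). Laplace's method (interior maximum) gives
  I(n) ~ e^(f(x*)) · sqrt(2π / |f''(x*)|)
        = exp(9n ln(9n/18) − 9n) · sqrt(2π · 9n / 18^2)
        = (9n/18)^(9n) e^(−9n) · sqrt(2π·9n) / 18
        = (sqrt(2π·9n) / 18) · (9n/(18e))^(9n).
This matches Γ(9n+1)/18^(9n+1) with Stirling applied to Γ.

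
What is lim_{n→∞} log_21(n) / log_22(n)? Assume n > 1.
lim = ln(22) / ln(21) = log_21(22)

Change of base: log_21(n) = ln n / ln 21 and log_22(n) = ln n / ln 22. The ratio is (ln n / ln 21) · (ln 22 / ln n) = ln 22 / ln 21, a constant independent of n. So the limit is ln 22 / ln 21 = log_21(22).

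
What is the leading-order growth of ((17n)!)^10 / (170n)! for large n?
((17n)!)^10/(170n)! ~ ((2π·17n)^(9/2) / sqrt(10)) · 10^(−10·17n)  →  0

Write N = 17n. Stirling: N! ~ sqrt(2π N)(N/e)^N and (10N)! ~ sqrt(2π·10N)·(10N/e)^(10N).
  (N!)^10/(10N)! ~ (2π N)^(10/2) (N/e)^(10N) / [sqrt(2π·10N) (10N/e)^(10N)]
     = (2π N)^(10/2) / sqrt(2π·10N) · (N/(10N))^(10N)
     = (2π N)^((10−1)/2) / sqrt(10) · 10^(−10N).
Since 10^10 > 1, the factor 10^(−10N) decays exponentially, so the ratio → 0. Substituting N = 17n gives the stated form.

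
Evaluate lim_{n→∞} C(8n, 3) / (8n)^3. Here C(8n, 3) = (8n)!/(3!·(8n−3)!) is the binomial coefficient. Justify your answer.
lim = 1/3! = 1/6

With N = 8n → ∞: C(N, 3) / N^3 = [N(N−1)…(N−2)] / (3! · N^3) = (1/3!) · 1 · (1 − 1/(8n)) · (1 − 2/(8n)). Each factor → 1 as N → ∞, so the limit is 1/3! = 1/6.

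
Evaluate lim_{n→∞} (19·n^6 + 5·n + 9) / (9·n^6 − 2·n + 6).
lim = 19/9

For large n the leading n^6 terms dominate both numerator and denominator. Dividing top and bottom by n^6, every other term tends to 0, leaving 19/9.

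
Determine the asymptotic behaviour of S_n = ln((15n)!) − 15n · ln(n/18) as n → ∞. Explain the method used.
S_n ~ 15n · (ln 270 − 1) + O(ln n)

Stirling: ln((15n)!) = 15n ln(15n) − 15n + O(ln n).
  S_n = 15n ln(15n) − 15n − 15n ln(n/18) + O(ln n)
      = 15n ln(15n) − 15n ln n + 15n ln 18 − 15n + O(ln n)
      = 15n ln 15 + 15n ln 18 − 15n + O(ln n)
      = 15n (ln 270 − 1) + O(ln n).
Numerically ln(270) − 1 ≈ 4.5984.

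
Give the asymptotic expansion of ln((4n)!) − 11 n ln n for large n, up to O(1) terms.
ln((4n)!) − 11 n ln n = −7 n ln n + 4(ln 4 − 1) n + (1/2) ln(2π·4n) + O(1/n)

Stirling: ln((4n)!) = 4n ln(4n) − 4n + (1/2) ln(2π·4n) + O(1/n).
Expand 4n ln(4n) = 4n (ln n + ln 4) = 4n ln n + 4n ln 4.
Subtract 11n ln n: leading term is (4 − 11) n ln n = −7 n ln n. The next term is 4n ln 4 − 4n = 4(ln 4 − 1) n. Then the (1/2) ln(2π·4n) correction.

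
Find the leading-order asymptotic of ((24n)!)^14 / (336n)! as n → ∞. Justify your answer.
((24n)!)^14/(336n)! ~ ((2π·24n)^(13/2) / sqrt(14)) · 14^(−14·24n)  →  0

Write N = 24n. Stirling: N! ~ sqrt(2π N)(N/e)^N and (14N)! ~ sqrt(2π·14N)·(14N/e)^(14N).
  (N!)^14/(14N)! ~ (2π N)^(14/2) (N/e)^(14N) / [sqrt(2π·14N) (14N/e)^(14N)]
     = (2π N)^(14/2) / sqrt(2π·14N) · (N/(14N))^(14N)
     = (2π N)^((14−1)/2) / sqrt(14) · 14^(−14N).
Since 14^14 > 1, the factor 14^(−14N) decays exponentially, so the ratio → 0. Substituting N = 24n gives the stated form.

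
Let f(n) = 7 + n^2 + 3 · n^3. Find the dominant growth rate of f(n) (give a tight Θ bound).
f(n) ∈ Θ(n^3)

Compare the terms by growth order. For large n, n^a · (log n)^b dominates n^a' · (log n)^b' iff a > a', or (a = a' and b > b'). Ranking the 3 terms shows the dominant one is 3 · n^3. Hence f(n) ∈ Θ(n^3).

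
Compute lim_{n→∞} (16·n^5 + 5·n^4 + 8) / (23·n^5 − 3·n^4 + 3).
lim = 16/23

For large n the leading n^5 terms dominate both numerator and denominator. Dividing top and bottom by n^5, every other term tends to 0, leaving 16/23.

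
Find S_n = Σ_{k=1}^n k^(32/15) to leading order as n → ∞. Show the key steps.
S_n ~ (15/47) · n^(47/15)

Integral comparison: Σ_{k=1}^n k^(32/15) = ∫_0^n x^(32/15) dx + O(n^(32/15)). The integral is n^(1 + 32/15) / (1 + 32/15) = n^((32+15)/15) / ((32+15)/15) = (15/47) · n^(47/15).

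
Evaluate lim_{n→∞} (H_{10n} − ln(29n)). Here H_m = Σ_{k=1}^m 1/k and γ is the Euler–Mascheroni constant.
lim = ln(10/29) + γ

By Euler-Maclaurin, H_m = ln m + γ + O(1/m). So
  H_{10n} − ln(29n) = ln(10n) + γ − ln(29n) + O(1/n)
                       = ln(10/29) + γ + O(1/n).
Hence the limit is ln(10/29) + γ.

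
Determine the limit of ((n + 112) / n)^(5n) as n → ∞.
lim = e^560

Rewrite as (1 + 112/n)^(5n). By the standard limit (1 + x/n)^n → e^x, we have (1 + 112/n)^n → e^112, and raising to the 5th power gives e^560.
More precisely, ln[(1 + 112/n)^(5n)] = 5n · ln(1 + 112/n) = 5n · (112/n + O(1/n^2)) = 560 + O(1/n) → 560.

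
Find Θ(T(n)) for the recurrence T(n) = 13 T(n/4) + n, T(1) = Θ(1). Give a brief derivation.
T(n) = Θ(n^(log_4 13))

Master theorem: compare f(n) = n to n^(log_4 13) where log_4 13 ≈ 1.850. Since 1 < log_4 13, we have f(n) = O(n^(log_4 13 − ε)) for some ε > 0 — Case 1. Hence T(n) = Θ(n^(log_4 13)).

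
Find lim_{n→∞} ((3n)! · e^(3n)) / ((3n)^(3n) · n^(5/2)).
lim = 0

Stirling: (3n)! ~ sqrt(2π·3n) · (3n/e)^(3n). Hence
  (3n)! · e^(3n) / (3n)^(3n) ~ sqrt(2π·3n).
Dividing by n^(5/2): sqrt(2π·3n) / n^(5/2) = sqrt(2π·3) · n^((1−5)/2), so the expression behaves like sqrt(2π·3) · n^((1−5)/2) → 0.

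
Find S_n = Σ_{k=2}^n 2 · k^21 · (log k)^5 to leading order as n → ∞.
S_n ~ n^22 · (log n)^5 / 11

By integral comparison, S_n = ∫_1^n 2 · x^21 · (log x)^5 dx + O(n^21 · (log n)^5). For the integral, the leading term of ∫_1^n x^21 (log x)^5 dx is n^22/22 · (log n)^5 (by repeated integration by parts; each step lowers the log-exponent and produces a relatively O(1/log n) correction). Hence S_n ~ n^22 · (log n)^5 / 11.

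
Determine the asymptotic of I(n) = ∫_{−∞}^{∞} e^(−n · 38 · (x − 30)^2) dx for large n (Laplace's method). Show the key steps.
I(n) = sqrt(π/(38n))

Here φ(x) = 38 · (x − 30)^2 has its unique minimum at x* = 30 with φ(x*) = 0 and φ''(x*) = 76. Laplace's method gives
  I(n) ~ e^(−n φ(x*)) · sqrt(2π / (n · φ''(x*))) = sqrt(2π / (76n)) = sqrt(π/(38n)).
This is exact: substituting u = (x − 30)·sqrt(38n) gives I(n) = (1/sqrt(38n)) ∫_{−∞}^{∞} e^(−u^2) du = sqrt(π/(38n)).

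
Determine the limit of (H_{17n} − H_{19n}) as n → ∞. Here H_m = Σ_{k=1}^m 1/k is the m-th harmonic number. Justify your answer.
lim = ln(17/19)

Euler-Maclaurin gives H_m = ln m + γ + 1/(2m) + O(1/m^2). The γ and O(1/m) terms cancel in the difference:
  H_{17n} − H_{19n} = ln(17n) − ln(19n) + O(1/n) = ln(17/19) + O(1/n).
Hence the limit is ln(17/19).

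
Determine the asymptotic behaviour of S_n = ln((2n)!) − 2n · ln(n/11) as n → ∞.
S_n ~ 2n · (ln 22 − 1) + O(ln n)

Stirling: ln((2n)!) = 2n ln(2n) − 2n + O(ln n).
  S_n = 2n ln(2n) − 2n − 2n ln(n/11) + O(ln n)
      = 2n ln(2n) − 2n ln n + 2n ln 11 − 2n + O(ln n)
      = 2n ln 2 + 2n ln 11 − 2n + O(ln n)
      = 2n (ln 22 − 1) + O(ln n).
Numerically ln(22) − 1 ≈ 2.0910.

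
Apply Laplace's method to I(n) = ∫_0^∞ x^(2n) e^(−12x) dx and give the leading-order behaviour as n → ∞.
I(n) ~ (sqrt(2π·2n) / 12) · (2n/(12e))^(2n)

Write the integrand as exp(2n ln x − 12x) and set f(x) = 2n ln x − 12x. Then f'(x) = 2n/x − 12 = 0 at x* = 2n/12, and f''(x*) = −2n/x*^2 = −12^2/(2n). Laplace's method (interior maximum) gives
  I(n) ~ e^(f(x*)) · sqrt(2π / |f''(x*)|)
        = exp(2n ln(2n/12) − 2n) · sqrt(2π · 2n / 12^2)
        = (2n/12)^(2n) e^(−2n) · sqrt(2π·2n) / 12
        = (sqrt(2π·2n) / 12) · (2n/(12e))^(2n).
This matches Γ(2n+1)/12^(2n+1) with Stirling applied to Γ.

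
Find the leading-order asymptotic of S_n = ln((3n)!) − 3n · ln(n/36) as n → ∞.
S_n ~ 3n · (ln 108 − 1) + O(ln n)

Stirling: ln((3n)!) = 3n ln(3n) − 3n + O(ln n).
  S_n = 3n ln(3n) − 3n − 3n ln(n/36) + O(ln n)
      = 3n ln(3n) − 3n ln n + 3n ln 36 − 3n + O(ln n)
      = 3n ln 3 + 3n ln 36 − 3n + O(ln n)
      = 3n (ln 108 − 1) + O(ln n).
Numerically ln(108) − 1 ≈ 3.6821.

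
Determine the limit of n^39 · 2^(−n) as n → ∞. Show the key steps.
lim = 0

Exponentials with base > 1 dominate every fixed polynomial: for any fixed c, n^c / 2^n → 0 as n → ∞ (e.g. by the ratio test, or by writing 2^n = e^(n ln 2) and noting e^(n ln 2) / n^c → ∞). Hence n^39 · 2^(−n) = n^39 / 2^n → 0.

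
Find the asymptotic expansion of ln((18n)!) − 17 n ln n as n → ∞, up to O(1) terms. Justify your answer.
ln((18n)!) − 17 n ln n = n ln n + 18(ln 18 − 1) n + (1/2) ln(2π·18n) + O(1/n)

Stirling: ln((18n)!) = 18n ln(18n) − 18n + (1/2) ln(2π·18n) + O(1/n).
Expand 18n ln(18n) = 18n (ln n + ln 18) = 18n ln n + 18n ln 18.
Subtract 17n ln n: leading term is (18 − 17) n ln n = n ln n. The next term is 18n ln 18 − 18n = 18(ln 18 − 1) n. Then the (1/2) ln(2π·18n) correction.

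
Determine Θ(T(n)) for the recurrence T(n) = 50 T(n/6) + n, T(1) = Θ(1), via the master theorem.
T(n) = Θ(n^(log_6 50))

Master theorem: compare f(n) = n to n^(log_6 50) where log_6 50 ≈ 2.183. Since 1 < log_6 50, we have f(n) = O(n^(log_6 50 − ε)) for some ε > 0 — Case 1. Hence T(n) = Θ(n^(log_6 50)).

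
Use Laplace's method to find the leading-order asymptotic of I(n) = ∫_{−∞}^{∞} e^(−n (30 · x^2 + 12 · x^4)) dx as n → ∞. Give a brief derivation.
I(n) ~ sqrt(π/(30n))

φ(x) = 30 · x^2 + 12 · x^4 has its unique global minimum at x* = 0 (since φ'(x) = 60x + 48x^3 = 0 only at x = 0 for real x with both coefficients positive, and φ → ∞ as |x| → ∞). At x* = 0, φ(0) = 0 and φ''(0) = 60. Laplace's method then gives
  I(n) ~ sqrt(2π / (n · φ''(0))) · e^(−n φ(0)) = sqrt(2π / (60n)) = sqrt(π/(30n)).
The 12 · x^4 term contributes only at subleading order (an O(1/n) relative correction).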